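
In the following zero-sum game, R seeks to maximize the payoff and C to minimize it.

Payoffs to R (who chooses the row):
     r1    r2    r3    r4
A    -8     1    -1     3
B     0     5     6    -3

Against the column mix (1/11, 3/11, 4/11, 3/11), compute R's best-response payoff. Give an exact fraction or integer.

30/11

A: (-8)·(1/11) + (1)·(3/11) + (-1)·(4/11) + (3)·(3/11) = 0.
B: (0)·(1/11) + (5)·(3/11) + (6)·(4/11) + (-3)·(3/11) = 30/11.
The best pure response is B with expected payoff 30/11.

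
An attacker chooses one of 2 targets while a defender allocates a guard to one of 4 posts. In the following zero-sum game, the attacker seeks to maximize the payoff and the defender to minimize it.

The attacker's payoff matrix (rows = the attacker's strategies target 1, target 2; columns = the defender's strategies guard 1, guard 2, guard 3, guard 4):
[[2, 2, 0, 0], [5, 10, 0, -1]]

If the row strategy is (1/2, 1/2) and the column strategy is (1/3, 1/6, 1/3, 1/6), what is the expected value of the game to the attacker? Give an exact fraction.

Against (1/3, 1/6, 1/3, 1/6), each row's expected payoff is target 1: 1; target 2: 19/6.
Taking the (1/2, 1/2)-weighted average: (1/2)·(1) + (1/2)·(19/6) = 25/12.

25/12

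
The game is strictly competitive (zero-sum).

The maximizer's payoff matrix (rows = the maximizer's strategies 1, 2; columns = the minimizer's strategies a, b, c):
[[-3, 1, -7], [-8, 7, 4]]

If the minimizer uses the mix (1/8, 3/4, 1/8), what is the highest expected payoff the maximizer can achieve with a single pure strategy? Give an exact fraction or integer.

19/4

1: (-3)·(1/8) + (1)·(3/4) + (-7)·(1/8) = -1/2.
2: (-8)·(1/8) + (7)·(3/4) + (4)·(1/8) = 19/4.
The best pure response is 2 with expected payoff 19/4.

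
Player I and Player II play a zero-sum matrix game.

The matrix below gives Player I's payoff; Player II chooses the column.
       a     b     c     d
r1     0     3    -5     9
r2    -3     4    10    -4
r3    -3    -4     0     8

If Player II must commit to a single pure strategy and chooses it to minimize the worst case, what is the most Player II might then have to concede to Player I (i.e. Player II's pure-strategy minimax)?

The worst case (largest entry) in each column is a: 0, b: 4, c: 10, d: 9.
The best (smallest) of these is 0.

0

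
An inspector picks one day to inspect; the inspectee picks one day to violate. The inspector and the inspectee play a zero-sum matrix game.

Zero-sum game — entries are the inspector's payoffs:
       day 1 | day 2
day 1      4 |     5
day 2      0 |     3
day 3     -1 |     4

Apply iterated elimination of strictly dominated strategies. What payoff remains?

4

Column day 2 is strictly dominated by day 1 for the inspectee (4<5, 0<3, -1<4); eliminate day 2.
Row day 2 is strictly dominated by row day 1 (4>0); eliminate day 2.
Row day 3 is strictly dominated by row day 1 (4>-1); eliminate day 3.
Only (day 1, day 1) remains, with payoff 4.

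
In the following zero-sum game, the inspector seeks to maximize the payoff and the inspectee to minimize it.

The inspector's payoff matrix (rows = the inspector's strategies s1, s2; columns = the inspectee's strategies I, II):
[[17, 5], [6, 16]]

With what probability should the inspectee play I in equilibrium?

Row minima are 5 and 6, so the inspector's maximin is 6; column maxima are 17 and 16, so the inspectee's minimax is 16. These differ, so the equilibrium is in mixed strategies.
Let the inspectee play I with probability q. The inspector is indifferent when 17q + 5(1−q) = 6q + 16(1−q), giving q = 1/2.

1/2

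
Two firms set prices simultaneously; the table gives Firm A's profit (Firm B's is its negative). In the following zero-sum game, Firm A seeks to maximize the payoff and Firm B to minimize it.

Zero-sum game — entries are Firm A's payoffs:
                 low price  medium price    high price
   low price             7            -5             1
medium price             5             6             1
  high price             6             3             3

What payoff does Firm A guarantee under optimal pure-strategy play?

3

Row minima: -5, 1, 3 → Firm A's maximin is 3.
Column maxima: 7, 6, 3 → Firm B's minimax is 3.
They coincide at (high price, high price), so the value is 3.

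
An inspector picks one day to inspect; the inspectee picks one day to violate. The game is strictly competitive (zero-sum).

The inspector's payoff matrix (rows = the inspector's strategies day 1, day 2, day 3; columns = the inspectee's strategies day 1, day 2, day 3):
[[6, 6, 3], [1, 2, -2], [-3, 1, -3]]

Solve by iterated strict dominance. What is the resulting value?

Row day 3 is strictly dominated by row day 1 (6>-3, 6>1, 3>-3); eliminate day 3.
Column day 1 is strictly dominated by day 3 for the inspectee (3<6, -2<1); eliminate day 1.
Row day 2 is strictly dominated by row day 1 (6>2, 3>-2); eliminate day 2.
Column day 2 is strictly dominated by day 3 for the inspectee (3<6); eliminate day 2.
Only (day 1, day 3) remains, with payoff 3.

3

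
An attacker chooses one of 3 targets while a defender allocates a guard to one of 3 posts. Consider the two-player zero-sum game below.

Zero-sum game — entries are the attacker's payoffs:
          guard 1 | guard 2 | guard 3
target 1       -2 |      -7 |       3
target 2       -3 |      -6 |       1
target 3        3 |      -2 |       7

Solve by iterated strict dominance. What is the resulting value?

-2

Column guard 3 is strictly dominated by guard 1 for the defender (-2<3, -3<1, 3<7); eliminate guard 3.
Row target 1 is strictly dominated by row target 3 (3>-2, -2>-7); eliminate target 1.
Row target 2 is strictly dominated by row target 3 (3>-3, -2>-6); eliminate target 2.
Column guard 1 is strictly dominated by guard 2 for the defender (-2<3); eliminate guard 1.
Only (target 3, guard 2) remains, with payoff -2.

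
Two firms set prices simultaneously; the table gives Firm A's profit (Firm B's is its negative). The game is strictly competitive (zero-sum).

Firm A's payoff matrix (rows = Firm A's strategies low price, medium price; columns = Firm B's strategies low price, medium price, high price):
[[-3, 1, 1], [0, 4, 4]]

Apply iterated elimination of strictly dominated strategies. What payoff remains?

Row low price is strictly dominated by row medium price (0>-3, 4>1, 4>1); eliminate low price.
Column medium price is strictly dominated by low price for Firm B (0<4); eliminate medium price.
Column high price is strictly dominated by low price for Firm B (0<4); eliminate high price.
Only (medium price, low price) remains, with payoff 0.

0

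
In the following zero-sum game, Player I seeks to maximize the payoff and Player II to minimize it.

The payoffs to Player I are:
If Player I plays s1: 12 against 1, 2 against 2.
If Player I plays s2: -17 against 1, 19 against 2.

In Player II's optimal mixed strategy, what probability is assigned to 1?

17/46

Row minima are 2 and -17, so Player I's maximin is 2; column maxima are 12 and 19, so Player II's minimax is 12. These differ, so the equilibrium is in mixed strategies.
Let Player II play 1 with probability q. Player I is indifferent when 12q + 2(1−q) = −17q + 19(1−q), giving q = 17/46.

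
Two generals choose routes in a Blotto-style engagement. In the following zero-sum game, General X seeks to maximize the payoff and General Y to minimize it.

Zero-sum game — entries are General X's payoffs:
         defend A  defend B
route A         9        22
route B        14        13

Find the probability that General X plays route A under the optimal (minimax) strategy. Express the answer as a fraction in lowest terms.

1/14

Row minima are 9 and 13, so General X's maximin is 13; column maxima are 14 and 22, so General Y's minimax is 14. These differ, so the equilibrium is in mixed strategies.
Let General X play route A with probability p. General Y is indifferent when 9p + 14(1−p) = 22p + 13(1−p), giving p = 1/14.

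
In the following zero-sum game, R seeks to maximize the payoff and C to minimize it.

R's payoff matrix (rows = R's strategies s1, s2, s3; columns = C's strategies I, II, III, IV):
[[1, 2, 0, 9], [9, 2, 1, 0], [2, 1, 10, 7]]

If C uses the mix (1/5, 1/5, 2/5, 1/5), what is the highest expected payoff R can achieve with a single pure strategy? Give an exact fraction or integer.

s1: (1)·(1/5) + (2)·(1/5) + (0)·(2/5) + (9)·(1/5) = 12/5.
s2: (9)·(1/5) + (2)·(1/5) + (1)·(2/5) + (0)·(1/5) = 13/5.
s3: (2)·(1/5) + (1)·(1/5) + (10)·(2/5) + (7)·(1/5) = 6.
The best pure response is s3 with expected payoff 6.

6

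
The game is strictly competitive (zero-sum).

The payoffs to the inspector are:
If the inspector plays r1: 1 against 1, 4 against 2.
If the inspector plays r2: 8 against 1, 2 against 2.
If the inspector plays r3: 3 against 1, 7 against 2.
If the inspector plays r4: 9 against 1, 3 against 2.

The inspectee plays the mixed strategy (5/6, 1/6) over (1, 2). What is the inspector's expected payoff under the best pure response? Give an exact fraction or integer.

8

r1: (1)·(5/6) + (4)·(1/6) = 3/2.
r2: (8)·(5/6) + (2)·(1/6) = 7.
r3: (3)·(5/6) + (7)·(1/6) = 11/3.
r4: (9)·(5/6) + (3)·(1/6) = 8.
The best pure response is r4 with expected payoff 8.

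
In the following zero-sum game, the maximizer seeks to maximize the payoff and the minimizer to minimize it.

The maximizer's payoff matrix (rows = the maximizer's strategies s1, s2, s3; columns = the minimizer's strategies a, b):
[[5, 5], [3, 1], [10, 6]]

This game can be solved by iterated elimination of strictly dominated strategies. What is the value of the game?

Row s2 is strictly dominated by row s1 (5>3, 5>1); eliminate s2.
Row s1 is strictly dominated by row s3 (10>5, 6>5); eliminate s1.
Column a is strictly dominated by b for the minimizer (6<10); eliminate a.
Only (s3, b) remains, with payoff 6.

6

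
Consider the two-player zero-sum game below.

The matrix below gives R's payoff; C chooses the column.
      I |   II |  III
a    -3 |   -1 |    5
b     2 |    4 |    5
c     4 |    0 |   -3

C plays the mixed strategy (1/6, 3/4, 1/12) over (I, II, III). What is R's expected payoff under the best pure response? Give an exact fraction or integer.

a: (-3)·(1/6) + (-1)·(3/4) + (5)·(1/12) = -5/6.
b: (2)·(1/6) + (4)·(3/4) + (5)·(1/12) = 15/4.
c: (4)·(1/6) + (0)·(3/4) + (-3)·(1/12) = 5/12.
The best pure response is b with expected payoff 15/4.

15/4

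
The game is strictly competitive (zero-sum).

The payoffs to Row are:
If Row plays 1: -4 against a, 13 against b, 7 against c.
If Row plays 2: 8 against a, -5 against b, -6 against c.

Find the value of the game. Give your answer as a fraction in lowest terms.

32/25

Column b is strictly dominated by c for Column (it gives Row more in every row).
The remaining 2×2 game on (1, 2) × (a, c) has no saddle point. Let Row play 1 with probability p; indifference gives −4p + 8(1−p) = 7p − 6(1−p), so p = 14/25.
Similarly Column's optimal q on a is 13/25, and the value is -4·(13/25) + (7)·(12/25) = 32/25.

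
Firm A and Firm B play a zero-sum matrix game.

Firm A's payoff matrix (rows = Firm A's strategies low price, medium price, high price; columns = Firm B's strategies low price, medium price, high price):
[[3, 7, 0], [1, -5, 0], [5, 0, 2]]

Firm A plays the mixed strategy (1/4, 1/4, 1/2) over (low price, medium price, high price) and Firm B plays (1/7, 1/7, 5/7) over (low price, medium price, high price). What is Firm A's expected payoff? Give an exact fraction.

9/7

Against (1/7, 1/7, 5/7), each row's expected payoff is low price: 10/7; medium price: -4/7; high price: 15/7.
Taking the (1/4, 1/4, 1/2)-weighted average: (1/4)·(10/7) + (1/4)·(-4/7) + (1/2)·(15/7) = 9/7.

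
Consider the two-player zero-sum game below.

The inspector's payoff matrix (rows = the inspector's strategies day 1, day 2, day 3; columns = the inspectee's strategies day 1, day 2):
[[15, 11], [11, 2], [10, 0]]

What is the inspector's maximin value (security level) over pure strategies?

11

The worst-case payoff for each row is day 1: 11, day 2: 2, day 3: 0.
The best of these is 11.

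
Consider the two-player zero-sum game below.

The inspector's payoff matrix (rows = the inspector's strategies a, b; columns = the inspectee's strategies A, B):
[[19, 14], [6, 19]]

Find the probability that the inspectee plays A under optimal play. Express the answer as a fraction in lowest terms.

5/18

Row minima are 14 and 6, so the inspector's maximin is 14; column maxima are 19 and 19, so the inspectee's minimax is 19. These differ, so the equilibrium is in mixed strategies.
Let the inspectee play A with probability q. The inspector is indifferent when 19q + 14(1−q) = 6q + 19(1−q), giving q = 5/18.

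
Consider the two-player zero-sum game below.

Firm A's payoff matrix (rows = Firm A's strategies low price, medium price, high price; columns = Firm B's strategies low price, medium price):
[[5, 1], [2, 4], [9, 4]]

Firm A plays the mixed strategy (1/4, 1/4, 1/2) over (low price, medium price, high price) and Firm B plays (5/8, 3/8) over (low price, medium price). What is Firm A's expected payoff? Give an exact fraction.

41/8

Against (5/8, 3/8), each row's expected payoff is low price: 7/2; medium price: 11/4; high price: 57/8.
Taking the (1/4, 1/4, 1/2)-weighted average: (1/4)·(7/2) + (1/4)·(11/4) + (1/2)·(57/8) = 41/8.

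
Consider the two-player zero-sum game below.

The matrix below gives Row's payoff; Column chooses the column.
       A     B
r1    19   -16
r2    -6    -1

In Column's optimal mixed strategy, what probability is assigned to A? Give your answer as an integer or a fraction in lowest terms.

Row minima are -16 and -6, so Row's maximin is -6; column maxima are 19 and -1, so Column's minimax is -1. These differ, so the equilibrium is in mixed strategies.
Let Column play A with probability q. Row is indifferent when 19q − 16(1−q) = −6q − (1−q), giving q = 3/8.

3/8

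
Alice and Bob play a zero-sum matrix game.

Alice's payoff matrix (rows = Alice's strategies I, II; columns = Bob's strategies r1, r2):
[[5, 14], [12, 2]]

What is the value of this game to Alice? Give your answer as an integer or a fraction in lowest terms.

Row minima are 5 and 2, so Alice's maximin is 5; column maxima are 12 and 14, so Bob's minimax is 12. These differ, so the equilibrium is in mixed strategies.
Let Alice play I with probability p. Bob is indifferent when 5p + 12(1−p) = 14p + 2(1−p), giving p = 10/19.
Let Bob play r1 with probability q. Alice is indifferent when 5q + 14(1−q) = 12q + 2(1−q), giving q = 12/19.
The value is 5·(12/19) + (14)·(7/19) = 158/19.

158/19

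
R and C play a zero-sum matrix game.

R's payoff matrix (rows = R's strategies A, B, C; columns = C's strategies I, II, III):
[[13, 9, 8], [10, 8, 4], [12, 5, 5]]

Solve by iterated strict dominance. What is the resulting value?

8

Column I is strictly dominated by II for C (9<13, 8<10, 5<12); eliminate I.
Row B is strictly dominated by row A (9>8, 8>4); eliminate B.
Row C is strictly dominated by row A (9>5, 8>5); eliminate C.
Column II is strictly dominated by III for C (8<9); eliminate II.
Only (A, III) remains, with payoff 8.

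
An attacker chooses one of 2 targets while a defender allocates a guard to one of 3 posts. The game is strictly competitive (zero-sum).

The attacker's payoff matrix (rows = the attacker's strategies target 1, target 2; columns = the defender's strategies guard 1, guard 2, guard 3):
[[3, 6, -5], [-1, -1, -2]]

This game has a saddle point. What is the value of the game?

-2

Row minima: -5, -2 → the attacker's maximin is -2.
Column maxima: 3, 6, -2 → the defender's minimax is -2.
They coincide at (target 2, guard 3), so the value is -2.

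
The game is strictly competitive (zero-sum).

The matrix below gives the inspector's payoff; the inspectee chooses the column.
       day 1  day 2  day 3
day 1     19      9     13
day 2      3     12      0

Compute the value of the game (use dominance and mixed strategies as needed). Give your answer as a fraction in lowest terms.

39/4

Column day 1 is strictly dominated by day 3 for the inspectee (it gives the inspector more in every row).
The remaining 2×2 game on (day 1, day 2) × (day 2, day 3) has no saddle point. Let the inspector play day 1 with probability p; indifference gives 9p + 12(1−p) = 13p, so p = 3/4.
Similarly the inspectee's optimal q on day 2 is 13/16, and the value is 9·(13/16) + (13)·(3/16) = 39/4.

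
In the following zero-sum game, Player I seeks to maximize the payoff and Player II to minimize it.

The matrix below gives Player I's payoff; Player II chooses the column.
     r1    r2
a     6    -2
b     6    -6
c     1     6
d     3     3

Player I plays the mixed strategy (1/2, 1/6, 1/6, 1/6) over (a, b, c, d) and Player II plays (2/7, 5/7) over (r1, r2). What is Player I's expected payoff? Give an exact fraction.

41/42

Against (2/7, 5/7), each row's expected payoff is a: 2/7; b: -18/7; c: 32/7; d: 3.
Taking the (1/2, 1/6, 1/6, 1/6)-weighted average: (1/2)·(2/7) + (1/6)·(-18/7) + (1/6)·(32/7) + (1/6)·(3) = 41/42.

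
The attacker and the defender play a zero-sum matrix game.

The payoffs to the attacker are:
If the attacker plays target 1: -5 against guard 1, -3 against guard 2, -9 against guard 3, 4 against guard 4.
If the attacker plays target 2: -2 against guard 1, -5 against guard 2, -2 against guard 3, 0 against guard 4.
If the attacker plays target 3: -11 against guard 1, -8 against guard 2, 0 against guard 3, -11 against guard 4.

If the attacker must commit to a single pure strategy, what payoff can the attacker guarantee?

The worst-case payoff for each row is target 1: -9, target 2: -5, target 3: -11.
The best of these is -5.

-5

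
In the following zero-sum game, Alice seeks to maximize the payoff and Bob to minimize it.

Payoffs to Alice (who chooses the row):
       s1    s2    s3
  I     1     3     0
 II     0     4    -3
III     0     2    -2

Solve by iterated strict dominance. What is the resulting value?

0

Column s1 is strictly dominated by s3 for Bob (0<1, -3<0, -2<0); eliminate s1.
Row III is strictly dominated by row I (3>2, 0>-2); eliminate III.
Column s2 is strictly dominated by s3 for Bob (0<3, -3<4); eliminate s2.
Row II is strictly dominated by row I (0>-3); eliminate II.
Only (I, s3) remains, with payoff 0.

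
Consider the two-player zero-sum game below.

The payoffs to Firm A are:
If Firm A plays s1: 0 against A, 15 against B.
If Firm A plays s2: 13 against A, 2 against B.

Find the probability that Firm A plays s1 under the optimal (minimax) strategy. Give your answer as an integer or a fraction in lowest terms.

Row minima are 0 and 2, so Firm A's maximin is 2; column maxima are 13 and 15, so Firm B's minimax is 13. These differ, so the equilibrium is in mixed strategies.
Let Firm A play s1 with probability p. Firm B is indifferent when 13(1−p) = 15p + 2(1−p), giving p = 11/26.

11/26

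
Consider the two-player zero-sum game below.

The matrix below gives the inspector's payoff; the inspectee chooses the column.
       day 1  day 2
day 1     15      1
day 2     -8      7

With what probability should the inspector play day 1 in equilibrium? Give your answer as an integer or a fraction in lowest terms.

Row minima are 1 and -8, so the inspector's maximin is 1; column maxima are 15 and 7, so the inspectee's minimax is 7. These differ, so the equilibrium is in mixed strategies.
Let the inspector play day 1 with probability p. The inspectee is indifferent when 15p − 8(1−p) = p + 7(1−p), giving p = 15/29.

15/29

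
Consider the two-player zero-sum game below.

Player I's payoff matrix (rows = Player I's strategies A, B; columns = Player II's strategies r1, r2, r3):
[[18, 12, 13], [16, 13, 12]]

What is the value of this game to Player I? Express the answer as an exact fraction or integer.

25/2

Column r1 is strictly dominated by r2 for Player II (it gives Player I more in every row).
The remaining 2×2 game on (A, B) × (r2, r3) has no saddle point. Let Player I play A with probability p; indifference gives 12p + 13(1−p) = 13p + 12(1−p), so p = 1/2.
Similarly Player II's optimal q on r2 is 1/2, and the value is 12·(1/2) + (13)·(1/2) = 25/2.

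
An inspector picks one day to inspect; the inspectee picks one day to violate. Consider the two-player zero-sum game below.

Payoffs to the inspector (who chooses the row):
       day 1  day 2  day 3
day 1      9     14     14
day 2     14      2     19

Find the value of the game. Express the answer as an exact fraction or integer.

178/17

Column day 3 is strictly dominated by day 1 for the inspectee (it gives the inspector more in every row).
The remaining 2×2 game on (day 1, day 2) × (day 1, day 2) has no saddle point. Let the inspector play day 1 with probability p; indifference gives 9p + 14(1−p) = 14p + 2(1−p), so p = 12/17.
Similarly the inspectee's optimal q on day 1 is 12/17, and the value is 9·(12/17) + (14)·(5/17) = 178/17.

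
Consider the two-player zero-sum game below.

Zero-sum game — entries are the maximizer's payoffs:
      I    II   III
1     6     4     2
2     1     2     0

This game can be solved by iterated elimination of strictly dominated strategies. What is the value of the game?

Row 2 is strictly dominated by row 1 (6>1, 4>2, 2>0); eliminate 2.
Column I is strictly dominated by II for the minimizer (4<6); eliminate I.
Column II is strictly dominated by III for the minimizer (2<4); eliminate II.
Only (1, III) remains, with payoff 2.

2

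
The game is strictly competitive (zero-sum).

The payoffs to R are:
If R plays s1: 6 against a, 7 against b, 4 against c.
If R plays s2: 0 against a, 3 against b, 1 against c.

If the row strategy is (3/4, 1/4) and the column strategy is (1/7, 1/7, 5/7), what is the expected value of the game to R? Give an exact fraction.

Against (1/7, 1/7, 5/7), each row's expected payoff is s1: 33/7; s2: 8/7.
Taking the (3/4, 1/4)-weighted average: (3/4)·(33/7) + (1/4)·(8/7) = 107/28.

107/28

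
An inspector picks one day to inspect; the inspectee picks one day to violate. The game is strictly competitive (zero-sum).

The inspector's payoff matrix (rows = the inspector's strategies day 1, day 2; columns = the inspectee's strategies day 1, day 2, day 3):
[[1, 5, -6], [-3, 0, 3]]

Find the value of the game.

Column day 2 is strictly dominated by day 1 for the inspectee (it gives the inspector more in every row).
The remaining 2×2 game on (day 1, day 2) × (day 1, day 3) has no saddle point. Let the inspector play day 1 with probability p; indifference gives p − 3(1−p) = −6p + 3(1−p), so p = 6/13.
Similarly the inspectee's optimal q on day 1 is 9/13, and the value is 1·(9/13) + (-6)·(4/13) = -15/13.

-15/13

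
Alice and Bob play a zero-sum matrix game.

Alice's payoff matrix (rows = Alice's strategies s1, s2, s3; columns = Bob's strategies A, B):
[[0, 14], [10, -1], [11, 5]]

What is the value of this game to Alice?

Row s2 is strictly dominated by row s3, so Alice never plays it.
The remaining 2×2 game on (s1, s3) × (A, B) has no saddle point. Let Alice play s1 with probability p; indifference gives 11(1−p) = 14p + 5(1−p), so p = 3/10.
Similarly Bob's optimal q on A is 9/20, and the value is 0·(9/20) + (14)·(11/20) = 77/10.

77/10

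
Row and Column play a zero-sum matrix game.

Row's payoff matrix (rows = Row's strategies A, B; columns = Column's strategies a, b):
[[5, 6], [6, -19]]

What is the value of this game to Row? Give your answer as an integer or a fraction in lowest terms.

131/26

Row minima are 5 and -19, so Row's maximin is 5; column maxima are 6 and 6, so Column's minimax is 6. These differ, so the equilibrium is in mixed strategies.
Let Row play A with probability p. Column is indifferent when 5p + 6(1−p) = 6p − 19(1−p), giving p = 25/26.
Let Column play a with probability q. Row is indifferent when 5q + 6(1−q) = 6q − 19(1−q), giving q = 25/26.
The value is 5·(25/26) + (6)·(1/26) = 131/26.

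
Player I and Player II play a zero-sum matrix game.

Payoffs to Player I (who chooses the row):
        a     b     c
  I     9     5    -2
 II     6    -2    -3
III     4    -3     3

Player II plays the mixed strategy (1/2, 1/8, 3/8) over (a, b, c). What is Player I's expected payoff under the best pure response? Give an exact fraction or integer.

I: (9)·(1/2) + (5)·(1/8) + (-2)·(3/8) = 35/8.
II: (6)·(1/2) + (-2)·(1/8) + (-3)·(3/8) = 13/8.
III: (4)·(1/2) + (-3)·(1/8) + (3)·(3/8) = 11/4.
The best pure response is I with expected payoff 35/8.

35/8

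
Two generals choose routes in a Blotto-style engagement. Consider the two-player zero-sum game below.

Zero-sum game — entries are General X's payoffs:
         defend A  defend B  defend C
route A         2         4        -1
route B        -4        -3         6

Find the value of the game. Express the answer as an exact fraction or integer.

Column defend B is strictly dominated by defend A for General Y (it gives General X more in every row).
The remaining 2×2 game on (route A, route B) × (defend A, defend C) has no saddle point. Let General X play route A with probability p; indifference gives 2p − 4(1−p) = −p + 6(1−p), so p = 10/13.
Similarly General Y's optimal q on defend A is 7/13, and the value is 2·(7/13) + (-1)·(6/13) = 8/13.

8/13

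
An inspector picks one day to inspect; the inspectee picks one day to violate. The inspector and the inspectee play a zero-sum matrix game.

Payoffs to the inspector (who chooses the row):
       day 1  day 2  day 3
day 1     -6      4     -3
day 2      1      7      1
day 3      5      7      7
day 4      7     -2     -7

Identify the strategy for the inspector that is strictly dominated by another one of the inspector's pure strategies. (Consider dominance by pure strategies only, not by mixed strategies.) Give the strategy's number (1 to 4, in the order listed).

Compare day 1 with day 2: 1 > -6, 7 > 4, 1 > -3.
So day 2 strictly dominates day 1 for the inspector; day 1 is strictly dominated.

1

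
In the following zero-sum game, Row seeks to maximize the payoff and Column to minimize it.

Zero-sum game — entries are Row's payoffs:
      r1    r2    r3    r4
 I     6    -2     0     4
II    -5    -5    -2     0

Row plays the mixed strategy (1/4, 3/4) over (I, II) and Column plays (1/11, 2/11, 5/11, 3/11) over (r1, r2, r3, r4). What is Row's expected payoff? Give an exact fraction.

Against (1/11, 2/11, 5/11, 3/11), each row's expected payoff is I: 14/11; II: -25/11.
Taking the (1/4, 3/4)-weighted average: (1/4)·(14/11) + (3/4)·(-25/11) = -61/44.

-61/44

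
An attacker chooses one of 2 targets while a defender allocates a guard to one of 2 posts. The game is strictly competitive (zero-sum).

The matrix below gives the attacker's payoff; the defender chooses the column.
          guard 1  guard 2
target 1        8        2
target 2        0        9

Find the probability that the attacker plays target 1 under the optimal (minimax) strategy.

Row minima are 2 and 0, so the attacker's maximin is 2; column maxima are 8 and 9, so the defender's minimax is 8. These differ, so the equilibrium is in mixed strategies.
Let the attacker play target 1 with probability p. The defender is indifferent when 8p = 2p + 9(1−p), giving p = 3/5.

3/5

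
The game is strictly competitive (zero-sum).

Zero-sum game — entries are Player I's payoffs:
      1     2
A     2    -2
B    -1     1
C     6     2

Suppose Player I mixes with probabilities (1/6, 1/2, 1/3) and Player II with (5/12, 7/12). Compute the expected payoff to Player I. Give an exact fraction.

Against (5/12, 7/12), each row's expected payoff is A: -1/3; B: 1/6; C: 11/3.
Taking the (1/6, 1/2, 1/3)-weighted average: (1/6)·(-1/3) + (1/2)·(1/6) + (1/3)·(11/3) = 5/4.

5/4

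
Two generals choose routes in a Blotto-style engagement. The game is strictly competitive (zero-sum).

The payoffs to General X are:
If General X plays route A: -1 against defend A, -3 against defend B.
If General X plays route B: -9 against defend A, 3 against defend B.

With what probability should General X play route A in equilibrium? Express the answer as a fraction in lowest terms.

Row minima are -3 and -9, so General X's maximin is -3; column maxima are -1 and 3, so General Y's minimax is -1. These differ, so the equilibrium is in mixed strategies.
Let General X play route A with probability p. General Y is indifferent when −p − 9(1−p) = −3p + 3(1−p), giving p = 6/7.

6/7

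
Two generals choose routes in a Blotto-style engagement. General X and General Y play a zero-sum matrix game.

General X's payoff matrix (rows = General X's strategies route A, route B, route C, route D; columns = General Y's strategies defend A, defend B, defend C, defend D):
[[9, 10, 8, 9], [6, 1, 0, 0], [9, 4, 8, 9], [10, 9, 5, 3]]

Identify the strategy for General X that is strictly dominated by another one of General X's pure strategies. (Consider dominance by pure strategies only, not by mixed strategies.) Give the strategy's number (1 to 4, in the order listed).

Compare route B with route A: 9 > 6, 10 > 1, 8 > 0, 9 > 0.
So route A strictly dominates route B for General X; route B is strictly dominated.

2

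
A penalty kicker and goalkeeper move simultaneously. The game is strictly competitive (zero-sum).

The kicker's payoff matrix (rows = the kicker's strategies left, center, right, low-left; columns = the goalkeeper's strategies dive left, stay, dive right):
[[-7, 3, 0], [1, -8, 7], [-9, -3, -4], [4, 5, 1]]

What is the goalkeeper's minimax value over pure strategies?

The worst case (largest entry) in each column is dive left: 4, stay: 5, dive right: 7.
The best (smallest) of these is 4.

4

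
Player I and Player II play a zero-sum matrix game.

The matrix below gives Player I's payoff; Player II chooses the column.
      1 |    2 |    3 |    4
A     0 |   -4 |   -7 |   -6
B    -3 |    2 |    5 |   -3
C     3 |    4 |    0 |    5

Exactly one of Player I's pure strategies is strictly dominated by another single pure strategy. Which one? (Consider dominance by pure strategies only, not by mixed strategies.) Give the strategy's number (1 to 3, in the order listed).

1

Compare A with C: 3 > 0, 4 > -4, 0 > -7, 5 > -6.
So C strictly dominates A for Player I; A is strictly dominated.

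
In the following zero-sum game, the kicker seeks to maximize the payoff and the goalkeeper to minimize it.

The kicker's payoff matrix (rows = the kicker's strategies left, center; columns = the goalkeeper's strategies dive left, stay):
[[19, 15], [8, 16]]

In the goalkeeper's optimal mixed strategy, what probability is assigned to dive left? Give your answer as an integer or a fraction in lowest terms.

1/12

Row minima are 15 and 8, so the kicker's maximin is 15; column maxima are 19 and 16, so the goalkeeper's minimax is 16. These differ, so the equilibrium is in mixed strategies.
Let the goalkeeper play dive left with probability q. The kicker is indifferent when 19q + 15(1−q) = 8q + 16(1−q), giving q = 1/12.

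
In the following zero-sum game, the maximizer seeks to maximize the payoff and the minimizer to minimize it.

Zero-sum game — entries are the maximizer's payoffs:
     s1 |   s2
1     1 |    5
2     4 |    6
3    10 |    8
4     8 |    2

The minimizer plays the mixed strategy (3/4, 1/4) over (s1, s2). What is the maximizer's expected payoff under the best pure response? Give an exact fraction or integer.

19/2

1: (1)·(3/4) + (5)·(1/4) = 2.
2: (4)·(3/4) + (6)·(1/4) = 9/2.
3: (10)·(3/4) + (8)·(1/4) = 19/2.
4: (8)·(3/4) + (2)·(1/4) = 13/2.
The best pure response is 3 with expected payoff 19/2.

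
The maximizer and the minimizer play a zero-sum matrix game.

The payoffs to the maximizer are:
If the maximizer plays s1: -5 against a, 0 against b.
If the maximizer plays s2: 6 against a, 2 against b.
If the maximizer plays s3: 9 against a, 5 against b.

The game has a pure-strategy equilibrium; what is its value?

5

Row minima: -5, 2, 5 → the maximizer's maximin is 5.
Column maxima: 9, 5 → the minimizer's minimax is 5.
They coincide at (s3, b), so the value is 5.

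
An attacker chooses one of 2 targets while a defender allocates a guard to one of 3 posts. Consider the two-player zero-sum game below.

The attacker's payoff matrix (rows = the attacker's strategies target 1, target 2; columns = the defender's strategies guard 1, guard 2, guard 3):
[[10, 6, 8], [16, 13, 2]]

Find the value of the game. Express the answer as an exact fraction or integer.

Column guard 1 is strictly dominated by guard 2 for the defender (it gives the attacker more in every row).
The remaining 2×2 game on (target 1, target 2) × (guard 2, guard 3) has no saddle point. Let the attacker play target 1 with probability p; indifference gives 6p + 13(1−p) = 8p + 2(1−p), so p = 11/13.
Similarly the defender's optimal q on guard 2 is 6/13, and the value is 6·(6/13) + (8)·(7/13) = 92/13.

92/13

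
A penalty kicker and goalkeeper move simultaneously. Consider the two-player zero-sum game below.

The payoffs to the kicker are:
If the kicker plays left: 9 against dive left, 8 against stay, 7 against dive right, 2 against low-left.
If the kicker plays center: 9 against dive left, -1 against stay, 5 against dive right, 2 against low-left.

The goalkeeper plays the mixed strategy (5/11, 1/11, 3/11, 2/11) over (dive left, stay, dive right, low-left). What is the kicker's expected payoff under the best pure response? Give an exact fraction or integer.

78/11

left: (9)·(5/11) + (8)·(1/11) + (7)·(3/11) + (2)·(2/11) = 78/11.
center: (9)·(5/11) + (-1)·(1/11) + (5)·(3/11) + (2)·(2/11) = 63/11.
The best pure response is left with expected payoff 78/11.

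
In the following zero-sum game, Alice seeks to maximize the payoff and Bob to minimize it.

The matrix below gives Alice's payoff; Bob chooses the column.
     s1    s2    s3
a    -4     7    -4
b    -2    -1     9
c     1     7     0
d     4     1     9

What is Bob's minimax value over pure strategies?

4

The worst case (largest entry) in each column is s1: 4, s2: 7, s3: 9.
The best (smallest) of these is 4.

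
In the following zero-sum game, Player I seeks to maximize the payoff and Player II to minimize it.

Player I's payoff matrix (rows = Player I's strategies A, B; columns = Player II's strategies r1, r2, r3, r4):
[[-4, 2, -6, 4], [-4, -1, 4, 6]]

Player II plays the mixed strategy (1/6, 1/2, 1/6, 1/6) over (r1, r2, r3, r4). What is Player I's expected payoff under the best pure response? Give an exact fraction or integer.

A: (-4)·(1/6) + (2)·(1/2) + (-6)·(1/6) + (4)·(1/6) = 0.
B: (-4)·(1/6) + (-1)·(1/2) + (4)·(1/6) + (6)·(1/6) = 1/2.
The best pure response is B with expected payoff 1/2.

1/2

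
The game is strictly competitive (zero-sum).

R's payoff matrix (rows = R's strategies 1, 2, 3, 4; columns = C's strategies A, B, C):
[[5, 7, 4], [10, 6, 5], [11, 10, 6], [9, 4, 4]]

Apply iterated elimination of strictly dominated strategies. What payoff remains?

6

Row 4 is strictly dominated by row 2 (10>9, 6>4, 5>4); eliminate 4.
Column B is strictly dominated by C for C (4<7, 5<6, 6<10); eliminate B.
Row 1 is strictly dominated by row 2 (10>5, 5>4); eliminate 1.
Row 2 is strictly dominated by row 3 (11>10, 6>5); eliminate 2.
Column A is strictly dominated by C for C (6<11); eliminate A.
Only (3, C) remains, with payoff 6.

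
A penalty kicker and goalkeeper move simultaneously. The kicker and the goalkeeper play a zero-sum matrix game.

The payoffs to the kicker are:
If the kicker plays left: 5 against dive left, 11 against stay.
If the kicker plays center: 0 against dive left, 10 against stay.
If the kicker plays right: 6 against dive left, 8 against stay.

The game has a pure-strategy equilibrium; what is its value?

Row minima: 5, 0, 6 → the kicker's maximin is 6.
Column maxima: 6, 11 → the goalkeeper's minimax is 6.
They coincide at (right, dive left), so the value is 6.

6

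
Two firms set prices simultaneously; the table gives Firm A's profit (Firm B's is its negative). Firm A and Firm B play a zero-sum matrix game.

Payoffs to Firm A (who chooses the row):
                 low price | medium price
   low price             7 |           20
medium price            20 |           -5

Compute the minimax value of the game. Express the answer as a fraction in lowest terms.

435/38

Row minima are 7 and -5, so Firm A's maximin is 7; column maxima are 20 and 20, so Firm B's minimax is 20. These differ, so the equilibrium is in mixed strategies.
Let Firm A play low price with probability p. Firm B is indifferent when 7p + 20(1−p) = 20p − 5(1−p), giving p = 25/38.
Let Firm B play low price with probability q. Firm A is indifferent when 7q + 20(1−q) = 20q − 5(1−q), giving q = 25/38.
The value is 7·(25/38) + (20)·(13/38) = 435/38.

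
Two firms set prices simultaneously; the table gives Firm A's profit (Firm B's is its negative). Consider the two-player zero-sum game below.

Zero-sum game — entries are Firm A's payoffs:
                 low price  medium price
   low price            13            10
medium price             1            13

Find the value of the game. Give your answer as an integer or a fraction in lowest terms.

Row minima are 10 and 1, so Firm A's maximin is 10; column maxima are 13 and 13, so Firm B's minimax is 13. These differ, so the equilibrium is in mixed strategies.
Let Firm A play low price with probability p. Firm B is indifferent when 13p + (1−p) = 10p + 13(1−p), giving p = 4/5.
Let Firm B play low price with probability q. Firm A is indifferent when 13q + 10(1−q) = q + 13(1−q), giving q = 1/5.
The value is 13·(1/5) + (10)·(4/5) = 53/5.

53/5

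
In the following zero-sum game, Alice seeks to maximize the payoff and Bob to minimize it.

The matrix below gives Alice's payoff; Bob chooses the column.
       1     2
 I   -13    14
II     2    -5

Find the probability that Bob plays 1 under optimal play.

19/34

Row minima are -13 and -5, so Alice's maximin is -5; column maxima are 2 and 14, so Bob's minimax is 2. These differ, so the equilibrium is in mixed strategies.
Let Bob play 1 with probability q. Alice is indifferent when −13q + 14(1−q) = 2q − 5(1−q), giving q = 19/34.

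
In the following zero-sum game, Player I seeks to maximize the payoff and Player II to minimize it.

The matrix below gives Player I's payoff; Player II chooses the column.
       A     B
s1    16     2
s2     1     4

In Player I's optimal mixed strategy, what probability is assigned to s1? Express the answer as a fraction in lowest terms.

Row minima are 2 and 1, so Player I's maximin is 2; column maxima are 16 and 4, so Player II's minimax is 4. These differ, so the equilibrium is in mixed strategies.
Let Player I play s1 with probability p. Player II is indifferent when 16p + (1−p) = 2p + 4(1−p), giving p = 3/17.

3/17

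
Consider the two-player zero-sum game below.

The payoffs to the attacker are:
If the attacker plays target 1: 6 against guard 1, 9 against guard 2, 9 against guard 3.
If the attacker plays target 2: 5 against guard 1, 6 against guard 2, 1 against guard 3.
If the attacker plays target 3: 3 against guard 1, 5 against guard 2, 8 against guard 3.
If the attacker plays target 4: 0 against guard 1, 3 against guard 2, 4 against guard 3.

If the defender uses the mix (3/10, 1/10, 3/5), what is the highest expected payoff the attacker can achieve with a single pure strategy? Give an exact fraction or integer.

81/10

target 1: (6)·(3/10) + (9)·(1/10) + (9)·(3/5) = 81/10.
target 2: (5)·(3/10) + (6)·(1/10) + (1)·(3/5) = 27/10.
target 3: (3)·(3/10) + (5)·(1/10) + (8)·(3/5) = 31/5.
target 4: (0)·(3/10) + (3)·(1/10) + (4)·(3/5) = 27/10.
The best pure response is target 1 with expected payoff 81/10.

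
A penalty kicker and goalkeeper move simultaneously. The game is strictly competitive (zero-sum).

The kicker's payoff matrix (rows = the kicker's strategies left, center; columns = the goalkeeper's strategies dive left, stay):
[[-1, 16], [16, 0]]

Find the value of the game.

Row minima are -1 and 0, so the kicker's maximin is 0; column maxima are 16 and 16, so the goalkeeper's minimax is 16. These differ, so the equilibrium is in mixed strategies.
Let the kicker play left with probability p. The goalkeeper is indifferent when −p + 16(1−p) = 16p, giving p = 16/33.
Let the goalkeeper play dive left with probability q. The kicker is indifferent when −q + 16(1−q) = 16q, giving q = 16/33.
The value is -1·(16/33) + (16)·(17/33) = 256/33.

256/33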